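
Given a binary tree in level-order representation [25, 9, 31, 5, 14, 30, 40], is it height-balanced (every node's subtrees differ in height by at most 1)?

Tree (level-order array): [25, 9, 31, 5, 14, 30, 40]
Definition: a tree is height-balanced if, at every node, |h(left) - h(right)| <= 1 (empty subtree has height -1).
Bottom-up per-node check:
  node 5: h_left=-1, h_right=-1, diff=0 [OK], height=0
  node 14: h_left=-1, h_right=-1, diff=0 [OK], height=0
  node 9: h_left=0, h_right=0, diff=0 [OK], height=1
  node 30: h_left=-1, h_right=-1, diff=0 [OK], height=0
  node 40: h_left=-1, h_right=-1, diff=0 [OK], height=0
  node 31: h_left=0, h_right=0, diff=0 [OK], height=1
  node 25: h_left=1, h_right=1, diff=0 [OK], height=2
All nodes satisfy the balance condition.
Result: Balanced


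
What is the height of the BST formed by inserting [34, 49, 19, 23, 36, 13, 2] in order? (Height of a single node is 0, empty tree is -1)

Insertion order: [34, 49, 19, 23, 36, 13, 2]
Tree (level-order array): [34, 19, 49, 13, 23, 36, None, 2]
Compute height bottom-up (empty subtree = -1):
  height(2) = 1 + max(-1, -1) = 0
  height(13) = 1 + max(0, -1) = 1
  height(23) = 1 + max(-1, -1) = 0
  height(19) = 1 + max(1, 0) = 2
  height(36) = 1 + max(-1, -1) = 0
  height(49) = 1 + max(0, -1) = 1
  height(34) = 1 + max(2, 1) = 3
Height = 3


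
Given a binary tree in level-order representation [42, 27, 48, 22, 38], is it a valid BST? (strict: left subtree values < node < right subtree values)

Level-order array: [42, 27, 48, 22, 38]
Validate using subtree bounds (lo, hi): at each node, require lo < value < hi,
then recurse left with hi=value and right with lo=value.
Preorder trace (stopping at first violation):
  at node 42 with bounds (-inf, +inf): OK
  at node 27 with bounds (-inf, 42): OK
  at node 22 with bounds (-inf, 27): OK
  at node 38 with bounds (27, 42): OK
  at node 48 with bounds (42, +inf): OK
No violation found at any node.
Result: Valid BST


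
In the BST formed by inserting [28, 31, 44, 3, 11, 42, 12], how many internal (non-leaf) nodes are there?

Tree built from: [28, 31, 44, 3, 11, 42, 12]
Tree (level-order array): [28, 3, 31, None, 11, None, 44, None, 12, 42]
Rule: An internal node has at least one child.
Per-node child counts:
  node 28: 2 child(ren)
  node 3: 1 child(ren)
  node 11: 1 child(ren)
  node 12: 0 child(ren)
  node 31: 1 child(ren)
  node 44: 1 child(ren)
  node 42: 0 child(ren)
Matching nodes: [28, 3, 11, 31, 44]
Count of internal (non-leaf) nodes: 5


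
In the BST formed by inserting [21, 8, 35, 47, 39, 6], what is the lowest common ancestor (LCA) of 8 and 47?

Tree insertion order: [21, 8, 35, 47, 39, 6]
Tree (level-order array): [21, 8, 35, 6, None, None, 47, None, None, 39]
In a BST, the LCA of p=8, q=47 is the first node v on the
root-to-leaf path with p <= v <= q (go left if both < v, right if both > v).
Walk from root:
  at 21: 8 <= 21 <= 47, this is the LCA
LCA = 21


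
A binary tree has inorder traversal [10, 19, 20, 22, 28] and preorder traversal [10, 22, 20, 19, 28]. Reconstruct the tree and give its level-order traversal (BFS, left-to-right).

Inorder:  [10, 19, 20, 22, 28]
Preorder: [10, 22, 20, 19, 28]
Algorithm: preorder visits root first, so consume preorder in order;
for each root, split the current inorder slice at that value into
left-subtree inorder and right-subtree inorder, then recurse.
Recursive splits:
  root=10; inorder splits into left=[], right=[19, 20, 22, 28]
  root=22; inorder splits into left=[19, 20], right=[28]
  root=20; inorder splits into left=[19], right=[]
  root=19; inorder splits into left=[], right=[]
  root=28; inorder splits into left=[], right=[]
Reconstructed level-order: [10, 22, 20, 28, 19]


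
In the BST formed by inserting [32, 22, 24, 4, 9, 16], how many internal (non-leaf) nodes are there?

Tree built from: [32, 22, 24, 4, 9, 16]
Tree (level-order array): [32, 22, None, 4, 24, None, 9, None, None, None, 16]
Rule: An internal node has at least one child.
Per-node child counts:
  node 32: 1 child(ren)
  node 22: 2 child(ren)
  node 4: 1 child(ren)
  node 9: 1 child(ren)
  node 16: 0 child(ren)
  node 24: 0 child(ren)
Matching nodes: [32, 22, 4, 9]
Count of internal (non-leaf) nodes: 4


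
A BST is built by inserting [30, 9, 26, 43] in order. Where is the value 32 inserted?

Starting tree (level order): [30, 9, 43, None, 26]
Insertion path: 30 -> 43
Result: insert 32 as left child of 43
Final tree (level order): [30, 9, 43, None, 26, 32]


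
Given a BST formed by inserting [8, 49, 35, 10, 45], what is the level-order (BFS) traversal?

Tree insertion order: [8, 49, 35, 10, 45]
Tree (level-order array): [8, None, 49, 35, None, 10, 45]
BFS from the root, enqueuing left then right child of each popped node:
  queue [8] -> pop 8, enqueue [49], visited so far: [8]
  queue [49] -> pop 49, enqueue [35], visited so far: [8, 49]
  queue [35] -> pop 35, enqueue [10, 45], visited so far: [8, 49, 35]
  queue [10, 45] -> pop 10, enqueue [none], visited so far: [8, 49, 35, 10]
  queue [45] -> pop 45, enqueue [none], visited so far: [8, 49, 35, 10, 45]
Result: [8, 49, 35, 10, 45]


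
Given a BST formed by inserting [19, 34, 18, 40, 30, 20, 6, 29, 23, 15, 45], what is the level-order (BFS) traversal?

Tree insertion order: [19, 34, 18, 40, 30, 20, 6, 29, 23, 15, 45]
Tree (level-order array): [19, 18, 34, 6, None, 30, 40, None, 15, 20, None, None, 45, None, None, None, 29, None, None, 23]
BFS from the root, enqueuing left then right child of each popped node:
  queue [19] -> pop 19, enqueue [18, 34], visited so far: [19]
  queue [18, 34] -> pop 18, enqueue [6], visited so far: [19, 18]
  queue [34, 6] -> pop 34, enqueue [30, 40], visited so far: [19, 18, 34]
  queue [6, 30, 40] -> pop 6, enqueue [15], visited so far: [19, 18, 34, 6]
  queue [30, 40, 15] -> pop 30, enqueue [20], visited so far: [19, 18, 34, 6, 30]
  queue [40, 15, 20] -> pop 40, enqueue [45], visited so far: [19, 18, 34, 6, 30, 40]
  queue [15, 20, 45] -> pop 15, enqueue [none], visited so far: [19, 18, 34, 6, 30, 40, 15]
  queue [20, 45] -> pop 20, enqueue [29], visited so far: [19, 18, 34, 6, 30, 40, 15, 20]
  queue [45, 29] -> pop 45, enqueue [none], visited so far: [19, 18, 34, 6, 30, 40, 15, 20, 45]
  queue [29] -> pop 29, enqueue [23], visited so far: [19, 18, 34, 6, 30, 40, 15, 20, 45, 29]
  queue [23] -> pop 23, enqueue [none], visited so far: [19, 18, 34, 6, 30, 40, 15, 20, 45, 29, 23]
Result: [19, 18, 34, 6, 30, 40, 15, 20, 45, 29, 23]


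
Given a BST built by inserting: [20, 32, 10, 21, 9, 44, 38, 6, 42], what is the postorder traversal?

Tree insertion order: [20, 32, 10, 21, 9, 44, 38, 6, 42]
Tree (level-order array): [20, 10, 32, 9, None, 21, 44, 6, None, None, None, 38, None, None, None, None, 42]
Postorder traversal: [6, 9, 10, 21, 42, 38, 44, 32, 20]


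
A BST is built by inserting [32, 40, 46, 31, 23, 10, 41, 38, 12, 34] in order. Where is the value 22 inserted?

Starting tree (level order): [32, 31, 40, 23, None, 38, 46, 10, None, 34, None, 41, None, None, 12]
Insertion path: 32 -> 31 -> 23 -> 10 -> 12
Result: insert 22 as right child of 12
Final tree (level order): [32, 31, 40, 23, None, 38, 46, 10, None, 34, None, 41, None, None, 12, None, None, None, None, None, 22]


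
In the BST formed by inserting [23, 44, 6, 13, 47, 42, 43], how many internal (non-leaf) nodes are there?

Tree built from: [23, 44, 6, 13, 47, 42, 43]
Tree (level-order array): [23, 6, 44, None, 13, 42, 47, None, None, None, 43]
Rule: An internal node has at least one child.
Per-node child counts:
  node 23: 2 child(ren)
  node 6: 1 child(ren)
  node 13: 0 child(ren)
  node 44: 2 child(ren)
  node 42: 1 child(ren)
  node 43: 0 child(ren)
  node 47: 0 child(ren)
Matching nodes: [23, 6, 44, 42]
Count of internal (non-leaf) nodes: 4


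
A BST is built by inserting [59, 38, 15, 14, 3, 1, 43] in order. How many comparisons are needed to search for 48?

Search path for 48: 59 -> 38 -> 43
Found: False
Comparisons: 3


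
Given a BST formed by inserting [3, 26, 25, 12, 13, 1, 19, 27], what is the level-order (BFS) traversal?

Tree insertion order: [3, 26, 25, 12, 13, 1, 19, 27]
Tree (level-order array): [3, 1, 26, None, None, 25, 27, 12, None, None, None, None, 13, None, 19]
BFS from the root, enqueuing left then right child of each popped node:
  queue [3] -> pop 3, enqueue [1, 26], visited so far: [3]
  queue [1, 26] -> pop 1, enqueue [none], visited so far: [3, 1]
  queue [26] -> pop 26, enqueue [25, 27], visited so far: [3, 1, 26]
  queue [25, 27] -> pop 25, enqueue [12], visited so far: [3, 1, 26, 25]
  queue [27, 12] -> pop 27, enqueue [none], visited so far: [3, 1, 26, 25, 27]
  queue [12] -> pop 12, enqueue [13], visited so far: [3, 1, 26, 25, 27, 12]
  queue [13] -> pop 13, enqueue [19], visited so far: [3, 1, 26, 25, 27, 12, 13]
  queue [19] -> pop 19, enqueue [none], visited so far: [3, 1, 26, 25, 27, 12, 13, 19]
Result: [3, 1, 26, 25, 27, 12, 13, 19]


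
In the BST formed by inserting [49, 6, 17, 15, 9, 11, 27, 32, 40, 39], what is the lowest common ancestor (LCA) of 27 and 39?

Tree insertion order: [49, 6, 17, 15, 9, 11, 27, 32, 40, 39]
Tree (level-order array): [49, 6, None, None, 17, 15, 27, 9, None, None, 32, None, 11, None, 40, None, None, 39]
In a BST, the LCA of p=27, q=39 is the first node v on the
root-to-leaf path with p <= v <= q (go left if both < v, right if both > v).
Walk from root:
  at 49: both 27 and 39 < 49, go left
  at 6: both 27 and 39 > 6, go right
  at 17: both 27 and 39 > 17, go right
  at 27: 27 <= 27 <= 39, this is the LCA
LCA = 27


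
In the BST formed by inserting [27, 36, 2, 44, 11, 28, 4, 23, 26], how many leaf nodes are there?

Tree built from: [27, 36, 2, 44, 11, 28, 4, 23, 26]
Tree (level-order array): [27, 2, 36, None, 11, 28, 44, 4, 23, None, None, None, None, None, None, None, 26]
Rule: A leaf has 0 children.
Per-node child counts:
  node 27: 2 child(ren)
  node 2: 1 child(ren)
  node 11: 2 child(ren)
  node 4: 0 child(ren)
  node 23: 1 child(ren)
  node 26: 0 child(ren)
  node 36: 2 child(ren)
  node 28: 0 child(ren)
  node 44: 0 child(ren)
Matching nodes: [4, 26, 28, 44]
Count of leaf nodes: 4


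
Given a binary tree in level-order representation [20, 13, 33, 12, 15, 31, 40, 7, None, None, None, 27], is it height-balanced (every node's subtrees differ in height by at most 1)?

Tree (level-order array): [20, 13, 33, 12, 15, 31, 40, 7, None, None, None, 27]
Definition: a tree is height-balanced if, at every node, |h(left) - h(right)| <= 1 (empty subtree has height -1).
Bottom-up per-node check:
  node 7: h_left=-1, h_right=-1, diff=0 [OK], height=0
  node 12: h_left=0, h_right=-1, diff=1 [OK], height=1
  node 15: h_left=-1, h_right=-1, diff=0 [OK], height=0
  node 13: h_left=1, h_right=0, diff=1 [OK], height=2
  node 27: h_left=-1, h_right=-1, diff=0 [OK], height=0
  node 31: h_left=0, h_right=-1, diff=1 [OK], height=1
  node 40: h_left=-1, h_right=-1, diff=0 [OK], height=0
  node 33: h_left=1, h_right=0, diff=1 [OK], height=2
  node 20: h_left=2, h_right=2, diff=0 [OK], height=3
All nodes satisfy the balance condition.
Result: Balanced


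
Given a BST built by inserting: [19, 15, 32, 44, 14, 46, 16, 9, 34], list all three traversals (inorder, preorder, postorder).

Tree insertion order: [19, 15, 32, 44, 14, 46, 16, 9, 34]
Tree (level-order array): [19, 15, 32, 14, 16, None, 44, 9, None, None, None, 34, 46]
Inorder (L, root, R): [9, 14, 15, 16, 19, 32, 34, 44, 46]
Preorder (root, L, R): [19, 15, 14, 9, 16, 32, 44, 34, 46]
Postorder (L, R, root): [9, 14, 16, 15, 34, 46, 44, 32, 19]


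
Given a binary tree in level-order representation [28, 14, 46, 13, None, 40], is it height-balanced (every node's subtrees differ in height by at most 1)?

Tree (level-order array): [28, 14, 46, 13, None, 40]
Definition: a tree is height-balanced if, at every node, |h(left) - h(right)| <= 1 (empty subtree has height -1).
Bottom-up per-node check:
  node 13: h_left=-1, h_right=-1, diff=0 [OK], height=0
  node 14: h_left=0, h_right=-1, diff=1 [OK], height=1
  node 40: h_left=-1, h_right=-1, diff=0 [OK], height=0
  node 46: h_left=0, h_right=-1, diff=1 [OK], height=1
  node 28: h_left=1, h_right=1, diff=0 [OK], height=2
All nodes satisfy the balance condition.
Result: Balanced


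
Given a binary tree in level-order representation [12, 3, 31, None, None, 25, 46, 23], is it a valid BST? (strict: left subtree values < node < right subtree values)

Level-order array: [12, 3, 31, None, None, 25, 46, 23]
Validate using subtree bounds (lo, hi): at each node, require lo < value < hi,
then recurse left with hi=value and right with lo=value.
Preorder trace (stopping at first violation):
  at node 12 with bounds (-inf, +inf): OK
  at node 3 with bounds (-inf, 12): OK
  at node 31 with bounds (12, +inf): OK
  at node 25 with bounds (12, 31): OK
  at node 23 with bounds (12, 25): OK
  at node 46 with bounds (31, +inf): OK
No violation found at any node.
Result: Valid BST


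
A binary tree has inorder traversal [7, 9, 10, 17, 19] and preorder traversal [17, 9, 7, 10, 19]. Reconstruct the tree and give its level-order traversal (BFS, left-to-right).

Inorder:  [7, 9, 10, 17, 19]
Preorder: [17, 9, 7, 10, 19]
Algorithm: preorder visits root first, so consume preorder in order;
for each root, split the current inorder slice at that value into
left-subtree inorder and right-subtree inorder, then recurse.
Recursive splits:
  root=17; inorder splits into left=[7, 9, 10], right=[19]
  root=9; inorder splits into left=[7], right=[10]
  root=7; inorder splits into left=[], right=[]
  root=10; inorder splits into left=[], right=[]
  root=19; inorder splits into left=[], right=[]
Reconstructed level-order: [17, 9, 19, 7, 10]


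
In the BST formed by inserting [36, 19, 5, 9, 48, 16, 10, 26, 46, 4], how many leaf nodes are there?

Tree built from: [36, 19, 5, 9, 48, 16, 10, 26, 46, 4]
Tree (level-order array): [36, 19, 48, 5, 26, 46, None, 4, 9, None, None, None, None, None, None, None, 16, 10]
Rule: A leaf has 0 children.
Per-node child counts:
  node 36: 2 child(ren)
  node 19: 2 child(ren)
  node 5: 2 child(ren)
  node 4: 0 child(ren)
  node 9: 1 child(ren)
  node 16: 1 child(ren)
  node 10: 0 child(ren)
  node 26: 0 child(ren)
  node 48: 1 child(ren)
  node 46: 0 child(ren)
Matching nodes: [4, 10, 26, 46]
Count of leaf nodes: 4


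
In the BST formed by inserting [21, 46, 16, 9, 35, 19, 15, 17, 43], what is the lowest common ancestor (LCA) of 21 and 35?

Tree insertion order: [21, 46, 16, 9, 35, 19, 15, 17, 43]
Tree (level-order array): [21, 16, 46, 9, 19, 35, None, None, 15, 17, None, None, 43]
In a BST, the LCA of p=21, q=35 is the first node v on the
root-to-leaf path with p <= v <= q (go left if both < v, right if both > v).
Walk from root:
  at 21: 21 <= 21 <= 35, this is the LCA
LCA = 21


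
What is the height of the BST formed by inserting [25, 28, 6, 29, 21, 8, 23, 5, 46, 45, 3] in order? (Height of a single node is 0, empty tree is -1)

Insertion order: [25, 28, 6, 29, 21, 8, 23, 5, 46, 45, 3]
Tree (level-order array): [25, 6, 28, 5, 21, None, 29, 3, None, 8, 23, None, 46, None, None, None, None, None, None, 45]
Compute height bottom-up (empty subtree = -1):
  height(3) = 1 + max(-1, -1) = 0
  height(5) = 1 + max(0, -1) = 1
  height(8) = 1 + max(-1, -1) = 0
  height(23) = 1 + max(-1, -1) = 0
  height(21) = 1 + max(0, 0) = 1
  height(6) = 1 + max(1, 1) = 2
  height(45) = 1 + max(-1, -1) = 0
  height(46) = 1 + max(0, -1) = 1
  height(29) = 1 + max(-1, 1) = 2
  height(28) = 1 + max(-1, 2) = 3
  height(25) = 1 + max(2, 3) = 4
Height = 4


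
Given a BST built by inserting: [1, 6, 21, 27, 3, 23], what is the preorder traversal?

Tree insertion order: [1, 6, 21, 27, 3, 23]
Tree (level-order array): [1, None, 6, 3, 21, None, None, None, 27, 23]
Preorder traversal: [1, 6, 3, 21, 27, 23]


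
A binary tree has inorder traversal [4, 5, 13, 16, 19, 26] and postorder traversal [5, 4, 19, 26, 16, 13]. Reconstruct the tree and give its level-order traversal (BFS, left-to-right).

Inorder:   [4, 5, 13, 16, 19, 26]
Postorder: [5, 4, 19, 26, 16, 13]
Algorithm: postorder visits root last, so walk postorder right-to-left;
each value is the root of the current inorder slice — split it at that
value, recurse on the right subtree first, then the left.
Recursive splits:
  root=13; inorder splits into left=[4, 5], right=[16, 19, 26]
  root=16; inorder splits into left=[], right=[19, 26]
  root=26; inorder splits into left=[19], right=[]
  root=19; inorder splits into left=[], right=[]
  root=4; inorder splits into left=[], right=[5]
  root=5; inorder splits into left=[], right=[]
Reconstructed level-order: [13, 4, 16, 5, 26, 19]


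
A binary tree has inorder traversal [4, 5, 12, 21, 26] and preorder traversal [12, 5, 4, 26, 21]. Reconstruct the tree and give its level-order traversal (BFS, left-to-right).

Inorder:  [4, 5, 12, 21, 26]
Preorder: [12, 5, 4, 26, 21]
Algorithm: preorder visits root first, so consume preorder in order;
for each root, split the current inorder slice at that value into
left-subtree inorder and right-subtree inorder, then recurse.
Recursive splits:
  root=12; inorder splits into left=[4, 5], right=[21, 26]
  root=5; inorder splits into left=[4], right=[]
  root=4; inorder splits into left=[], right=[]
  root=26; inorder splits into left=[21], right=[]
  root=21; inorder splits into left=[], right=[]
Reconstructed level-order: [12, 5, 26, 4, 21]


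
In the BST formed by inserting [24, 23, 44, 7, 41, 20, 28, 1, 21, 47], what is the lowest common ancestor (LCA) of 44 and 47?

Tree insertion order: [24, 23, 44, 7, 41, 20, 28, 1, 21, 47]
Tree (level-order array): [24, 23, 44, 7, None, 41, 47, 1, 20, 28, None, None, None, None, None, None, 21]
In a BST, the LCA of p=44, q=47 is the first node v on the
root-to-leaf path with p <= v <= q (go left if both < v, right if both > v).
Walk from root:
  at 24: both 44 and 47 > 24, go right
  at 44: 44 <= 44 <= 47, this is the LCA
LCA = 44


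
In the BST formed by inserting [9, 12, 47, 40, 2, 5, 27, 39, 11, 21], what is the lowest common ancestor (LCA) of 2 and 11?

Tree insertion order: [9, 12, 47, 40, 2, 5, 27, 39, 11, 21]
Tree (level-order array): [9, 2, 12, None, 5, 11, 47, None, None, None, None, 40, None, 27, None, 21, 39]
In a BST, the LCA of p=2, q=11 is the first node v on the
root-to-leaf path with p <= v <= q (go left if both < v, right if both > v).
Walk from root:
  at 9: 2 <= 9 <= 11, this is the LCA
LCA = 9


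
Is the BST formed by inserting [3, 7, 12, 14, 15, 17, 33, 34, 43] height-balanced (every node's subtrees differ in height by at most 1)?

Tree (level-order array): [3, None, 7, None, 12, None, 14, None, 15, None, 17, None, 33, None, 34, None, 43]
Definition: a tree is height-balanced if, at every node, |h(left) - h(right)| <= 1 (empty subtree has height -1).
Bottom-up per-node check:
  node 43: h_left=-1, h_right=-1, diff=0 [OK], height=0
  node 34: h_left=-1, h_right=0, diff=1 [OK], height=1
  node 33: h_left=-1, h_right=1, diff=2 [FAIL (|-1-1|=2 > 1)], height=2
  node 17: h_left=-1, h_right=2, diff=3 [FAIL (|-1-2|=3 > 1)], height=3
  node 15: h_left=-1, h_right=3, diff=4 [FAIL (|-1-3|=4 > 1)], height=4
  node 14: h_left=-1, h_right=4, diff=5 [FAIL (|-1-4|=5 > 1)], height=5
  node 12: h_left=-1, h_right=5, diff=6 [FAIL (|-1-5|=6 > 1)], height=6
  node 7: h_left=-1, h_right=6, diff=7 [FAIL (|-1-6|=7 > 1)], height=7
  node 3: h_left=-1, h_right=7, diff=8 [FAIL (|-1-7|=8 > 1)], height=8
Node 33 violates the condition: |-1 - 1| = 2 > 1.
Result: Not balanced


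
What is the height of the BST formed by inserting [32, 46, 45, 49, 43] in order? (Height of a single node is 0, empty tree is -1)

Insertion order: [32, 46, 45, 49, 43]
Tree (level-order array): [32, None, 46, 45, 49, 43]
Compute height bottom-up (empty subtree = -1):
  height(43) = 1 + max(-1, -1) = 0
  height(45) = 1 + max(0, -1) = 1
  height(49) = 1 + max(-1, -1) = 0
  height(46) = 1 + max(1, 0) = 2
  height(32) = 1 + max(-1, 2) = 3
Height = 3


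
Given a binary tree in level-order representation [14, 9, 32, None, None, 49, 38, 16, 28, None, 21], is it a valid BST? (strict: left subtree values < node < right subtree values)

Level-order array: [14, 9, 32, None, None, 49, 38, 16, 28, None, 21]
Validate using subtree bounds (lo, hi): at each node, require lo < value < hi,
then recurse left with hi=value and right with lo=value.
Preorder trace (stopping at first violation):
  at node 14 with bounds (-inf, +inf): OK
  at node 9 with bounds (-inf, 14): OK
  at node 32 with bounds (14, +inf): OK
  at node 49 with bounds (14, 32): VIOLATION
Node 49 violates its bound: not (14 < 49 < 32).
Result: Not a valid BST


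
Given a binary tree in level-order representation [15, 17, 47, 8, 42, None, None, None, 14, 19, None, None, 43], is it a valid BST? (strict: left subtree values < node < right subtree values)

Level-order array: [15, 17, 47, 8, 42, None, None, None, 14, 19, None, None, 43]
Validate using subtree bounds (lo, hi): at each node, require lo < value < hi,
then recurse left with hi=value and right with lo=value.
Preorder trace (stopping at first violation):
  at node 15 with bounds (-inf, +inf): OK
  at node 17 with bounds (-inf, 15): VIOLATION
Node 17 violates its bound: not (-inf < 17 < 15).
Result: Not a valid BST


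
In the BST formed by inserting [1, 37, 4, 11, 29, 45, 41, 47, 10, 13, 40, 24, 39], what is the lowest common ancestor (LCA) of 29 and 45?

Tree insertion order: [1, 37, 4, 11, 29, 45, 41, 47, 10, 13, 40, 24, 39]
Tree (level-order array): [1, None, 37, 4, 45, None, 11, 41, 47, 10, 29, 40, None, None, None, None, None, 13, None, 39, None, None, 24]
In a BST, the LCA of p=29, q=45 is the first node v on the
root-to-leaf path with p <= v <= q (go left if both < v, right if both > v).
Walk from root:
  at 1: both 29 and 45 > 1, go right
  at 37: 29 <= 37 <= 45, this is the LCA
LCA = 37


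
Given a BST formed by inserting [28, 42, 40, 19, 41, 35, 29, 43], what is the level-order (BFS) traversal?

Tree insertion order: [28, 42, 40, 19, 41, 35, 29, 43]
Tree (level-order array): [28, 19, 42, None, None, 40, 43, 35, 41, None, None, 29]
BFS from the root, enqueuing left then right child of each popped node:
  queue [28] -> pop 28, enqueue [19, 42], visited so far: [28]
  queue [19, 42] -> pop 19, enqueue [none], visited so far: [28, 19]
  queue [42] -> pop 42, enqueue [40, 43], visited so far: [28, 19, 42]
  queue [40, 43] -> pop 40, enqueue [35, 41], visited so far: [28, 19, 42, 40]
  queue [43, 35, 41] -> pop 43, enqueue [none], visited so far: [28, 19, 42, 40, 43]
  queue [35, 41] -> pop 35, enqueue [29], visited so far: [28, 19, 42, 40, 43, 35]
  queue [41, 29] -> pop 41, enqueue [none], visited so far: [28, 19, 42, 40, 43, 35, 41]
  queue [29] -> pop 29, enqueue [none], visited so far: [28, 19, 42, 40, 43, 35, 41, 29]
Result: [28, 19, 42, 40, 43, 35, 41, 29]


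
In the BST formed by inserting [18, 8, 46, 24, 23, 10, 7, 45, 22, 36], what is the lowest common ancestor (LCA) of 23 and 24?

Tree insertion order: [18, 8, 46, 24, 23, 10, 7, 45, 22, 36]
Tree (level-order array): [18, 8, 46, 7, 10, 24, None, None, None, None, None, 23, 45, 22, None, 36]
In a BST, the LCA of p=23, q=24 is the first node v on the
root-to-leaf path with p <= v <= q (go left if both < v, right if both > v).
Walk from root:
  at 18: both 23 and 24 > 18, go right
  at 46: both 23 and 24 < 46, go left
  at 24: 23 <= 24 <= 24, this is the LCA
LCA = 24


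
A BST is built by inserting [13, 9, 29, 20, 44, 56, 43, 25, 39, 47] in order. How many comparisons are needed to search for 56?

Search path for 56: 13 -> 29 -> 44 -> 56
Found: True
Comparisons: 4


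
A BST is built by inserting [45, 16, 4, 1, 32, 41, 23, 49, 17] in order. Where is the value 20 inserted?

Starting tree (level order): [45, 16, 49, 4, 32, None, None, 1, None, 23, 41, None, None, 17]
Insertion path: 45 -> 16 -> 32 -> 23 -> 17
Result: insert 20 as right child of 17
Final tree (level order): [45, 16, 49, 4, 32, None, None, 1, None, 23, 41, None, None, 17, None, None, None, None, 20]


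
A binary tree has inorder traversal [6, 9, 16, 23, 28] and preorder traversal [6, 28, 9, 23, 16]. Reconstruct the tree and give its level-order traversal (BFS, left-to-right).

Inorder:  [6, 9, 16, 23, 28]
Preorder: [6, 28, 9, 23, 16]
Algorithm: preorder visits root first, so consume preorder in order;
for each root, split the current inorder slice at that value into
left-subtree inorder and right-subtree inorder, then recurse.
Recursive splits:
  root=6; inorder splits into left=[], right=[9, 16, 23, 28]
  root=28; inorder splits into left=[9, 16, 23], right=[]
  root=9; inorder splits into left=[], right=[16, 23]
  root=23; inorder splits into left=[16], right=[]
  root=16; inorder splits into left=[], right=[]
Reconstructed level-order: [6, 28, 9, 23, 16]


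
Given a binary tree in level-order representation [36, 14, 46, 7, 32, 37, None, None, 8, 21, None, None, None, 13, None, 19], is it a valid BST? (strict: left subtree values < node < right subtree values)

Level-order array: [36, 14, 46, 7, 32, 37, None, None, 8, 21, None, None, None, 13, None, 19]
Validate using subtree bounds (lo, hi): at each node, require lo < value < hi,
then recurse left with hi=value and right with lo=value.
Preorder trace (stopping at first violation):
  at node 36 with bounds (-inf, +inf): OK
  at node 14 with bounds (-inf, 36): OK
  at node 7 with bounds (-inf, 14): OK
  at node 8 with bounds (7, 14): OK
  at node 13 with bounds (7, 8): VIOLATION
Node 13 violates its bound: not (7 < 13 < 8).
Result: Not a valid BST


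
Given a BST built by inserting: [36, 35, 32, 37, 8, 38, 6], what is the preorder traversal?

Tree insertion order: [36, 35, 32, 37, 8, 38, 6]
Tree (level-order array): [36, 35, 37, 32, None, None, 38, 8, None, None, None, 6]
Preorder traversal: [36, 35, 32, 8, 6, 37, 38]


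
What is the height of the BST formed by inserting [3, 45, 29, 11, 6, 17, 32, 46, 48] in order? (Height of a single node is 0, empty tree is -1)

Insertion order: [3, 45, 29, 11, 6, 17, 32, 46, 48]
Tree (level-order array): [3, None, 45, 29, 46, 11, 32, None, 48, 6, 17]
Compute height bottom-up (empty subtree = -1):
  height(6) = 1 + max(-1, -1) = 0
  height(17) = 1 + max(-1, -1) = 0
  height(11) = 1 + max(0, 0) = 1
  height(32) = 1 + max(-1, -1) = 0
  height(29) = 1 + max(1, 0) = 2
  height(48) = 1 + max(-1, -1) = 0
  height(46) = 1 + max(-1, 0) = 1
  height(45) = 1 + max(2, 1) = 3
  height(3) = 1 + max(-1, 3) = 4
Height = 4


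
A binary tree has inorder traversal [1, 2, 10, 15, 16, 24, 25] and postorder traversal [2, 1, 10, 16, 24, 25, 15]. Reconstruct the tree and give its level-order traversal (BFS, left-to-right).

Inorder:   [1, 2, 10, 15, 16, 24, 25]
Postorder: [2, 1, 10, 16, 24, 25, 15]
Algorithm: postorder visits root last, so walk postorder right-to-left;
each value is the root of the current inorder slice — split it at that
value, recurse on the right subtree first, then the left.
Recursive splits:
  root=15; inorder splits into left=[1, 2, 10], right=[16, 24, 25]
  root=25; inorder splits into left=[16, 24], right=[]
  root=24; inorder splits into left=[16], right=[]
  root=16; inorder splits into left=[], right=[]
  root=10; inorder splits into left=[1, 2], right=[]
  root=1; inorder splits into left=[], right=[2]
  root=2; inorder splits into left=[], right=[]
Reconstructed level-order: [15, 10, 25, 1, 24, 2, 16]


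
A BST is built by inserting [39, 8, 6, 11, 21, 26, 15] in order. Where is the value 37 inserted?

Starting tree (level order): [39, 8, None, 6, 11, None, None, None, 21, 15, 26]
Insertion path: 39 -> 8 -> 11 -> 21 -> 26
Result: insert 37 as right child of 26
Final tree (level order): [39, 8, None, 6, 11, None, None, None, 21, 15, 26, None, None, None, 37]


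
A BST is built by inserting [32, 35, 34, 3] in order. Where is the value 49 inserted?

Starting tree (level order): [32, 3, 35, None, None, 34]
Insertion path: 32 -> 35
Result: insert 49 as right child of 35
Final tree (level order): [32, 3, 35, None, None, 34, 49]


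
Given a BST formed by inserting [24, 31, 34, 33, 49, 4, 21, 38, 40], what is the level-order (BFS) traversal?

Tree insertion order: [24, 31, 34, 33, 49, 4, 21, 38, 40]
Tree (level-order array): [24, 4, 31, None, 21, None, 34, None, None, 33, 49, None, None, 38, None, None, 40]
BFS from the root, enqueuing left then right child of each popped node:
  queue [24] -> pop 24, enqueue [4, 31], visited so far: [24]
  queue [4, 31] -> pop 4, enqueue [21], visited so far: [24, 4]
  queue [31, 21] -> pop 31, enqueue [34], visited so far: [24, 4, 31]
  queue [21, 34] -> pop 21, enqueue [none], visited so far: [24, 4, 31, 21]
  queue [34] -> pop 34, enqueue [33, 49], visited so far: [24, 4, 31, 21, 34]
  queue [33, 49] -> pop 33, enqueue [none], visited so far: [24, 4, 31, 21, 34, 33]
  queue [49] -> pop 49, enqueue [38], visited so far: [24, 4, 31, 21, 34, 33, 49]
  queue [38] -> pop 38, enqueue [40], visited so far: [24, 4, 31, 21, 34, 33, 49, 38]
  queue [40] -> pop 40, enqueue [none], visited so far: [24, 4, 31, 21, 34, 33, 49, 38, 40]
Result: [24, 4, 31, 21, 34, 33, 49, 38, 40]


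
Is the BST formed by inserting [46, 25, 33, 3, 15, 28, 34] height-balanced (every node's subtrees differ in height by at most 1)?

Tree (level-order array): [46, 25, None, 3, 33, None, 15, 28, 34]
Definition: a tree is height-balanced if, at every node, |h(left) - h(right)| <= 1 (empty subtree has height -1).
Bottom-up per-node check:
  node 15: h_left=-1, h_right=-1, diff=0 [OK], height=0
  node 3: h_left=-1, h_right=0, diff=1 [OK], height=1
  node 28: h_left=-1, h_right=-1, diff=0 [OK], height=0
  node 34: h_left=-1, h_right=-1, diff=0 [OK], height=0
  node 33: h_left=0, h_right=0, diff=0 [OK], height=1
  node 25: h_left=1, h_right=1, diff=0 [OK], height=2
  node 46: h_left=2, h_right=-1, diff=3 [FAIL (|2--1|=3 > 1)], height=3
Node 46 violates the condition: |2 - -1| = 3 > 1.
Result: Not balanced


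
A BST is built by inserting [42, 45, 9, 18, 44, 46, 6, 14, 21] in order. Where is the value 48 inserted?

Starting tree (level order): [42, 9, 45, 6, 18, 44, 46, None, None, 14, 21]
Insertion path: 42 -> 45 -> 46
Result: insert 48 as right child of 46
Final tree (level order): [42, 9, 45, 6, 18, 44, 46, None, None, 14, 21, None, None, None, 48]


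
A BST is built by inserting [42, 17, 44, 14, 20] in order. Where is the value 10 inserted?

Starting tree (level order): [42, 17, 44, 14, 20]
Insertion path: 42 -> 17 -> 14
Result: insert 10 as left child of 14
Final tree (level order): [42, 17, 44, 14, 20, None, None, 10]


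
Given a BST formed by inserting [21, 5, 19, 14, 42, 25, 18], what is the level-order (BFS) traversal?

Tree insertion order: [21, 5, 19, 14, 42, 25, 18]
Tree (level-order array): [21, 5, 42, None, 19, 25, None, 14, None, None, None, None, 18]
BFS from the root, enqueuing left then right child of each popped node:
  queue [21] -> pop 21, enqueue [5, 42], visited so far: [21]
  queue [5, 42] -> pop 5, enqueue [19], visited so far: [21, 5]
  queue [42, 19] -> pop 42, enqueue [25], visited so far: [21, 5, 42]
  queue [19, 25] -> pop 19, enqueue [14], visited so far: [21, 5, 42, 19]
  queue [25, 14] -> pop 25, enqueue [none], visited so far: [21, 5, 42, 19, 25]
  queue [14] -> pop 14, enqueue [18], visited so far: [21, 5, 42, 19, 25, 14]
  queue [18] -> pop 18, enqueue [none], visited so far: [21, 5, 42, 19, 25, 14, 18]
Result: [21, 5, 42, 19, 25, 14, 18]


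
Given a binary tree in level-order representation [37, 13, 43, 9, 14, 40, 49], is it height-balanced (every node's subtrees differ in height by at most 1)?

Tree (level-order array): [37, 13, 43, 9, 14, 40, 49]
Definition: a tree is height-balanced if, at every node, |h(left) - h(right)| <= 1 (empty subtree has height -1).
Bottom-up per-node check:
  node 9: h_left=-1, h_right=-1, diff=0 [OK], height=0
  node 14: h_left=-1, h_right=-1, diff=0 [OK], height=0
  node 13: h_left=0, h_right=0, diff=0 [OK], height=1
  node 40: h_left=-1, h_right=-1, diff=0 [OK], height=0
  node 49: h_left=-1, h_right=-1, diff=0 [OK], height=0
  node 43: h_left=0, h_right=0, diff=0 [OK], height=1
  node 37: h_left=1, h_right=1, diff=0 [OK], height=2
All nodes satisfy the balance condition.
Result: Balanced


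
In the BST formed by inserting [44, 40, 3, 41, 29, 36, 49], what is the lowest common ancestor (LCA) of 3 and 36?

Tree insertion order: [44, 40, 3, 41, 29, 36, 49]
Tree (level-order array): [44, 40, 49, 3, 41, None, None, None, 29, None, None, None, 36]
In a BST, the LCA of p=3, q=36 is the first node v on the
root-to-leaf path with p <= v <= q (go left if both < v, right if both > v).
Walk from root:
  at 44: both 3 and 36 < 44, go left
  at 40: both 3 and 36 < 40, go left
  at 3: 3 <= 3 <= 36, this is the LCA
LCA = 3


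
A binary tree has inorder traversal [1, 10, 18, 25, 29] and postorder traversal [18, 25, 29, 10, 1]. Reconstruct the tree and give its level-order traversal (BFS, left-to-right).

Inorder:   [1, 10, 18, 25, 29]
Postorder: [18, 25, 29, 10, 1]
Algorithm: postorder visits root last, so walk postorder right-to-left;
each value is the root of the current inorder slice — split it at that
value, recurse on the right subtree first, then the left.
Recursive splits:
  root=1; inorder splits into left=[], right=[10, 18, 25, 29]
  root=10; inorder splits into left=[], right=[18, 25, 29]
  root=29; inorder splits into left=[18, 25], right=[]
  root=25; inorder splits into left=[18], right=[]
  root=18; inorder splits into left=[], right=[]
Reconstructed level-order: [1, 10, 29, 25, 18]


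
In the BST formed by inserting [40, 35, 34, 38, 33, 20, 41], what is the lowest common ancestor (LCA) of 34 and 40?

Tree insertion order: [40, 35, 34, 38, 33, 20, 41]
Tree (level-order array): [40, 35, 41, 34, 38, None, None, 33, None, None, None, 20]
In a BST, the LCA of p=34, q=40 is the first node v on the
root-to-leaf path with p <= v <= q (go left if both < v, right if both > v).
Walk from root:
  at 40: 34 <= 40 <= 40, this is the LCA
LCA = 40


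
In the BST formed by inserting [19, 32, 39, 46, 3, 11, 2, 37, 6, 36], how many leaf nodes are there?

Tree built from: [19, 32, 39, 46, 3, 11, 2, 37, 6, 36]
Tree (level-order array): [19, 3, 32, 2, 11, None, 39, None, None, 6, None, 37, 46, None, None, 36]
Rule: A leaf has 0 children.
Per-node child counts:
  node 19: 2 child(ren)
  node 3: 2 child(ren)
  node 2: 0 child(ren)
  node 11: 1 child(ren)
  node 6: 0 child(ren)
  node 32: 1 child(ren)
  node 39: 2 child(ren)
  node 37: 1 child(ren)
  node 36: 0 child(ren)
  node 46: 0 child(ren)
Matching nodes: [2, 6, 36, 46]
Count of leaf nodes: 4


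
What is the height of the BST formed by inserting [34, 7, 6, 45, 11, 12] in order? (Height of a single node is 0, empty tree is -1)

Insertion order: [34, 7, 6, 45, 11, 12]
Tree (level-order array): [34, 7, 45, 6, 11, None, None, None, None, None, 12]
Compute height bottom-up (empty subtree = -1):
  height(6) = 1 + max(-1, -1) = 0
  height(12) = 1 + max(-1, -1) = 0
  height(11) = 1 + max(-1, 0) = 1
  height(7) = 1 + max(0, 1) = 2
  height(45) = 1 + max(-1, -1) = 0
  height(34) = 1 + max(2, 0) = 3
Height = 3


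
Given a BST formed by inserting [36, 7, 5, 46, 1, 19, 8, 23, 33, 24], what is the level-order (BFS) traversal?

Tree insertion order: [36, 7, 5, 46, 1, 19, 8, 23, 33, 24]
Tree (level-order array): [36, 7, 46, 5, 19, None, None, 1, None, 8, 23, None, None, None, None, None, 33, 24]
BFS from the root, enqueuing left then right child of each popped node:
  queue [36] -> pop 36, enqueue [7, 46], visited so far: [36]
  queue [7, 46] -> pop 7, enqueue [5, 19], visited so far: [36, 7]
  queue [46, 5, 19] -> pop 46, enqueue [none], visited so far: [36, 7, 46]
  queue [5, 19] -> pop 5, enqueue [1], visited so far: [36, 7, 46, 5]
  queue [19, 1] -> pop 19, enqueue [8, 23], visited so far: [36, 7, 46, 5, 19]
  queue [1, 8, 23] -> pop 1, enqueue [none], visited so far: [36, 7, 46, 5, 19, 1]
  queue [8, 23] -> pop 8, enqueue [none], visited so far: [36, 7, 46, 5, 19, 1, 8]
  queue [23] -> pop 23, enqueue [33], visited so far: [36, 7, 46, 5, 19, 1, 8, 23]
  queue [33] -> pop 33, enqueue [24], visited so far: [36, 7, 46, 5, 19, 1, 8, 23, 33]
  queue [24] -> pop 24, enqueue [none], visited so far: [36, 7, 46, 5, 19, 1, 8, 23, 33, 24]
Result: [36, 7, 46, 5, 19, 1, 8, 23, 33, 24]


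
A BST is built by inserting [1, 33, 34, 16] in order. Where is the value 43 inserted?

Starting tree (level order): [1, None, 33, 16, 34]
Insertion path: 1 -> 33 -> 34
Result: insert 43 as right child of 34
Final tree (level order): [1, None, 33, 16, 34, None, None, None, 43]


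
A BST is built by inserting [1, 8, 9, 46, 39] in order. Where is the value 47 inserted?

Starting tree (level order): [1, None, 8, None, 9, None, 46, 39]
Insertion path: 1 -> 8 -> 9 -> 46
Result: insert 47 as right child of 46
Final tree (level order): [1, None, 8, None, 9, None, 46, 39, 47]


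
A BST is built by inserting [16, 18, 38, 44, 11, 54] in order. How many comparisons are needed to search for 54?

Search path for 54: 16 -> 18 -> 38 -> 44 -> 54
Found: True
Comparisons: 5


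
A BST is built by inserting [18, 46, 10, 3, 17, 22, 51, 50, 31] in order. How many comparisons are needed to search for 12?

Search path for 12: 18 -> 10 -> 17
Found: False
Comparisons: 3


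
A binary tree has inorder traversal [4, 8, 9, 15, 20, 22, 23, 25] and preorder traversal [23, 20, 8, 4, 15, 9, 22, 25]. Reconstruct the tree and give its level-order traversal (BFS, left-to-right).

Inorder:  [4, 8, 9, 15, 20, 22, 23, 25]
Preorder: [23, 20, 8, 4, 15, 9, 22, 25]
Algorithm: preorder visits root first, so consume preorder in order;
for each root, split the current inorder slice at that value into
left-subtree inorder and right-subtree inorder, then recurse.
Recursive splits:
  root=23; inorder splits into left=[4, 8, 9, 15, 20, 22], right=[25]
  root=20; inorder splits into left=[4, 8, 9, 15], right=[22]
  root=8; inorder splits into left=[4], right=[9, 15]
  root=4; inorder splits into left=[], right=[]
  root=15; inorder splits into left=[9], right=[]
  root=9; inorder splits into left=[], right=[]
  root=22; inorder splits into left=[], right=[]
  root=25; inorder splits into left=[], right=[]
Reconstructed level-order: [23, 20, 25, 8, 22, 4, 15, 9]


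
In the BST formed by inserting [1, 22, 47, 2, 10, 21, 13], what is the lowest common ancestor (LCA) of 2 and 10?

Tree insertion order: [1, 22, 47, 2, 10, 21, 13]
Tree (level-order array): [1, None, 22, 2, 47, None, 10, None, None, None, 21, 13]
In a BST, the LCA of p=2, q=10 is the first node v on the
root-to-leaf path with p <= v <= q (go left if both < v, right if both > v).
Walk from root:
  at 1: both 2 and 10 > 1, go right
  at 22: both 2 and 10 < 22, go left
  at 2: 2 <= 2 <= 10, this is the LCA
LCA = 2


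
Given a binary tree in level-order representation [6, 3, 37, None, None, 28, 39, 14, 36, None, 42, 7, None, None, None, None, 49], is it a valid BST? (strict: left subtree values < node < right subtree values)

Level-order array: [6, 3, 37, None, None, 28, 39, 14, 36, None, 42, 7, None, None, None, None, 49]
Validate using subtree bounds (lo, hi): at each node, require lo < value < hi,
then recurse left with hi=value and right with lo=value.
Preorder trace (stopping at first violation):
  at node 6 with bounds (-inf, +inf): OK
  at node 3 with bounds (-inf, 6): OK
  at node 37 with bounds (6, +inf): OK
  at node 28 with bounds (6, 37): OK
  at node 14 with bounds (6, 28): OK
  at node 7 with bounds (6, 14): OK
  at node 36 with bounds (28, 37): OK
  at node 39 with bounds (37, +inf): OK
  at node 42 with bounds (39, +inf): OK
  at node 49 with bounds (42, +inf): OK
No violation found at any node.
Result: Valid BST


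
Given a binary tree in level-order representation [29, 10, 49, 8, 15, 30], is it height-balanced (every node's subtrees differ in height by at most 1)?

Tree (level-order array): [29, 10, 49, 8, 15, 30]
Definition: a tree is height-balanced if, at every node, |h(left) - h(right)| <= 1 (empty subtree has height -1).
Bottom-up per-node check:
  node 8: h_left=-1, h_right=-1, diff=0 [OK], height=0
  node 15: h_left=-1, h_right=-1, diff=0 [OK], height=0
  node 10: h_left=0, h_right=0, diff=0 [OK], height=1
  node 30: h_left=-1, h_right=-1, diff=0 [OK], height=0
  node 49: h_left=0, h_right=-1, diff=1 [OK], height=1
  node 29: h_left=1, h_right=1, diff=0 [OK], height=2
All nodes satisfy the balance condition.
Result: Balanced
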